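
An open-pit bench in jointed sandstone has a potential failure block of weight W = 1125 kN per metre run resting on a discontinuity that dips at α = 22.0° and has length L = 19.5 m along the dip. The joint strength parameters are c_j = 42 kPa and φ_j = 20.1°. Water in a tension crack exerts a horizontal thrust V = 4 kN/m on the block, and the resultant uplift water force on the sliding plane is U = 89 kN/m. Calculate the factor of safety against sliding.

Resolving the block weight along and normal to the plane and applying the Mohr–Coulomb strength on the joint:
N' = W cosα − U − V sinα = 1125·cos22.0° − 89 − 4·sin22.0° = 952.6 kN/m
Driving force T = W sinα + V cosα = 1125·sin22.0° + 4·cos22.0° = 425.1 kN/m
Resisting force R = c_j·L + N'·tanφ_j = 42·19.5 + 952.6·tan20.1° = 819.0 + 348.6 = 1167.6 kN/m
FS = R / T = 1167.6 / 425.1 = 2.746

FS = 2.75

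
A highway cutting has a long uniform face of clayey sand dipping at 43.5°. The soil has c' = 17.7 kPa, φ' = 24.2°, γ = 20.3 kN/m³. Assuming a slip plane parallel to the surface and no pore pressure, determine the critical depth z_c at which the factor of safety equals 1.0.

Setting FS = 1.00 in FS = [c' + γz cos²β tanφ'] / [γz sinβ cosβ] and solving for z:
z = c' / [γ cosβ (FS·sinβ − cosβ·tanφ')]
  = 17.7 / [20.3·cos43.5°·(1.00·sin43.5° − cos43.5°·tan24.2°)]
  = 17.7 / [20.3·0.7254·(1.00·0.6884 − 0.7254·0.4494)]
  = 17.7 / 5.3358 = 3.317 m

z_c = 3.32 m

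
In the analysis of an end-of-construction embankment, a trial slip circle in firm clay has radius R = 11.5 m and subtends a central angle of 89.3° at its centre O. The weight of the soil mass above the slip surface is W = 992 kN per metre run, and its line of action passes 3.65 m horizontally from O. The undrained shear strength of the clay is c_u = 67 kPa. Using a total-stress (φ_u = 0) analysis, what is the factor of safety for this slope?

FS = 3.81

Taking moments about the centre O, the resisting moment is provided by the undrained shear strength acting along the arc:
Arc length L_a = R·θ = 11.5·(89.3°·π/180) = 11.5·1.5586 = 17.92 m
M_R = c_u·L_a·R = 67·17.92·11.5 = 13810.2 kN·m/m
M_D = W·d = 992·3.65 = 3620.8 kN·m/m
FS = M_R / M_D = 13810.2 / 3620.8 = 3.814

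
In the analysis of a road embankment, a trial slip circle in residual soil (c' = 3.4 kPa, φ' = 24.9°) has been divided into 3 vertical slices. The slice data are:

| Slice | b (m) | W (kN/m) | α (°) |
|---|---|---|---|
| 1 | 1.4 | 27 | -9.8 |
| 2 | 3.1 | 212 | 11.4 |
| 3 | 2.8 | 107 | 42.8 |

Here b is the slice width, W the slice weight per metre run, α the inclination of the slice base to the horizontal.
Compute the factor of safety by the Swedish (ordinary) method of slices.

Ordinary method of slices: FS = Σ[c'·Δl_i + (W_i cosα_i)·tanφ'] / Σ W_i sinα_i, with Δl_i = b_i / cosα_i.
Slice 1: Δl = 1.4/cos(-9.8°) = 1.421 m; N'_1 = 27·cos(-9.8°) = 26.6; c'Δl = 4.83; W sinα = -4.6
Slice 2: Δl = 3.1/cos11.4° = 3.162 m; N'_2 = 212·cos11.4° = 207.8; c'Δl = 10.75; W sinα = 41.9
Slice 3: Δl = 2.8/cos42.8° = 3.816 m; N'_3 = 107·cos42.8° = 78.5; c'Δl = 12.97; W sinα = 72.7
Σc'Δl = 28.6 kN/m; ΣN' = 312.9 kN/m; ΣW sinα = 110.0 kN/m
Resisting = 28.6 + 312.9·tan24.9° = 28.6 + 145.3 = 173.8 kN/m
FS = 173.8 / 110.0 = 1.580

FS = 1.58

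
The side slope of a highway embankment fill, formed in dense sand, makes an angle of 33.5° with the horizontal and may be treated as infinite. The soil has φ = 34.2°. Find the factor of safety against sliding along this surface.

For a dry cohesionless infinite slope the factor of safety is FS = tanφ / tanβ.
FS = tan34.2° / tan33.5° = 0.6796 / 0.6619 = 1.027

FS = 1.03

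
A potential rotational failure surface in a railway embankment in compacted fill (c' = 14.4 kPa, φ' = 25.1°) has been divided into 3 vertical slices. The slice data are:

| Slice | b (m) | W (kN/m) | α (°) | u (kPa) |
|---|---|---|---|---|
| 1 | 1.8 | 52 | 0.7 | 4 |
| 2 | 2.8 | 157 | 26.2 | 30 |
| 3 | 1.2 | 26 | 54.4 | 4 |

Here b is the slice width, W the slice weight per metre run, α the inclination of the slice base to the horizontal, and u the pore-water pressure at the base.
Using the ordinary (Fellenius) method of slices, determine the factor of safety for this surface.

Ordinary method of slices: FS = Σ[c'·Δl_i + (W_i cosα_i − u_i·Δl_i)·tanφ'] / Σ W_i sinα_i, with Δl_i = b_i / cosα_i.
Slice 1: Δl = 1.8/cos0.7° = 1.800 m; N'_1 = 52·cos0.7° − 4·1.800 = 44.8; c'Δl = 25.92; W sinα = 0.6
Slice 2: Δl = 2.8/cos26.2° = 3.121 m; N'_2 = 157·cos26.2° − 30·3.121 = 47.3; c'Δl = 44.94; W sinα = 69.3
Slice 3: Δl = 1.2/cos54.4° = 2.061 m; N'_3 = 26·cos54.4° − 4·2.061 = 6.9; c'Δl = 29.68; W sinα = 21.1
Σc'Δl = 100.5 kN/m; ΣN' = 98.9 kN/m; ΣW sinα = 91.1 kN/m
Resisting = 100.5 + 98.9·tan25.1° = 100.5 + 46.3 = 146.9 kN/m
FS = 146.9 / 91.1 = 1.613

FS = 1.61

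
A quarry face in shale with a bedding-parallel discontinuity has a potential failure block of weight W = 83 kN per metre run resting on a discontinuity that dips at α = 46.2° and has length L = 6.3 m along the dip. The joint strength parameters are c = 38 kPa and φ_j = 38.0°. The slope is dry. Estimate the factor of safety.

Resolving the block weight along and normal to the plane and applying the Mohr–Coulomb strength on the joint:
N' = W cosα = 83·cos46.2° = 57.4 kN/m
Driving force T = W sinα = 83·sin46.2° = 59.9 kN/m
Resisting force R = c·L + N'·tanφ_j = 38·6.3 + 57.4·tan38.0° = 239.4 + 44.9 = 284.3 kN/m
FS = R / T = 284.3 / 59.9 = 4.745

FS = 4.75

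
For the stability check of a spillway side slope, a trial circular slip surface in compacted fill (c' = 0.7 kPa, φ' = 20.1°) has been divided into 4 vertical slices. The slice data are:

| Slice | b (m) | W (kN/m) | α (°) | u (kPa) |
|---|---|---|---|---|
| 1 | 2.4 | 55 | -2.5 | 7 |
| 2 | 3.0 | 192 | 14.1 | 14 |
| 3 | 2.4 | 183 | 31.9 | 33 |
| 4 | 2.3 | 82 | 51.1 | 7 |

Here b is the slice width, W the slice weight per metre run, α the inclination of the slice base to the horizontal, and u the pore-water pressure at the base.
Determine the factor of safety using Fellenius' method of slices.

FS = 0.52

Ordinary method of slices: FS = Σ[c'·Δl_i + (W_i cosα_i − u_i·Δl_i)·tanφ'] / Σ W_i sinα_i, with Δl_i = b_i / cosα_i.
Slice 1: Δl = 2.4/cos(-2.5°) = 2.402 m; N'_1 = 55·cos(-2.5°) − 7·2.402 = 38.1; c'Δl = 1.68; W sinα = -2.4
Slice 2: Δl = 3.0/cos14.1° = 3.093 m; N'_2 = 192·cos14.1° − 14·3.093 = 142.9; c'Δl = 2.17; W sinα = 46.8
Slice 3: Δl = 2.4/cos31.9° = 2.827 m; N'_3 = 183·cos31.9° − 33·2.827 = 62.1; c'Δl = 1.98; W sinα = 96.7
Slice 4: Δl = 2.3/cos51.1° = 3.663 m; N'_4 = 82·cos51.1° − 7·3.663 = 25.9; c'Δl = 2.56; W sinα = 63.8
Σc'Δl = 8.4 kN/m; ΣN' = 269.0 kN/m; ΣW sinα = 204.9 kN/m
Resisting = 8.4 + 269.0·tan20.1° = 8.4 + 98.4 = 106.8 kN/m
FS = 106.8 / 204.9 = 0.521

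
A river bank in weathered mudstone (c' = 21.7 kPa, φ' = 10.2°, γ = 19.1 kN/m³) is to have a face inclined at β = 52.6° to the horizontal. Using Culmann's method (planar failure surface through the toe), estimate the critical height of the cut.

Culmann's analysis gives the critical failure plane at α_cr = (β + φ')/2 = (52.6 + 10.2)/2 = 31.4°, and the critical height
H_c = (4c'/γ) · sinβ cosφ' / [1 − cos(β − φ')]
    = (4·21.7/19.1) · sin52.6°·cos10.2° / [1 − cos(42.4°)]
    = 4.545 · 0.7944·0.9842 / [1 − 0.7385]
    = 4.545 · 0.7819 / 0.2615
    = 13.59 m

H_c = 13.59 m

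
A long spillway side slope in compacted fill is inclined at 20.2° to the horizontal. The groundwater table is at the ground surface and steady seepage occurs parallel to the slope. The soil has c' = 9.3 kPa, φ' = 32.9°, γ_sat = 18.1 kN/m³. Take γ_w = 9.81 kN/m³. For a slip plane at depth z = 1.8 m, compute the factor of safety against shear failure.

FS = 1.69

With seepage parallel to the slope and the water table at the surface, the effective normal stress on the slip plane uses the buoyant unit weight γ' = γ_sat − γ_w while the driving shear stress uses γ_sat:
FS = [c' + γ' z cos²β tanφ'] / [γ_sat z sinβ cosβ]
γ' = 18.1 − 9.81 = 8.29 kN/m³
Numerator = 9.3 + 8.29·1.8·cos²20.2°·tan32.9° = 9.3 + 8.29·1.8·0.8808·0.6469 = 17.802 kPa
Denominator = 18.1·1.8·sin20.2°·cos20.2° = 18.1·1.8·0.3453·0.9385 = 10.558 kPa
FS = 17.802 / 10.558 = 1.686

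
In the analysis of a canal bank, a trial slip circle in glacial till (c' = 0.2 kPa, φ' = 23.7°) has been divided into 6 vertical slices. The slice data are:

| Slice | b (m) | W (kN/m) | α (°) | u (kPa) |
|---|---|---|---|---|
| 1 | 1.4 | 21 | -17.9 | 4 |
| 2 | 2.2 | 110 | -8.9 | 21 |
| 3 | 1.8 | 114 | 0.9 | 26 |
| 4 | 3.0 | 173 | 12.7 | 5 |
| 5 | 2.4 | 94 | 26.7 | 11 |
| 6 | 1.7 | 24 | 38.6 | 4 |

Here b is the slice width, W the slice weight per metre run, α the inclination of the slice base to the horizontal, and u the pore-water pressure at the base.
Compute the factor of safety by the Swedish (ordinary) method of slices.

FS = 2.19

Ordinary method of slices: FS = Σ[c'·Δl_i + (W_i cosα_i − u_i·Δl_i)·tanφ'] / Σ W_i sinα_i, with Δl_i = b_i / cosα_i.
Slice 1: Δl = 1.4/cos(-17.9°) = 1.471 m; N'_1 = 21·cos(-17.9°) − 4·1.471 = 14.1; c'Δl = 0.29; W sinα = -6.5
Slice 2: Δl = 2.2/cos(-8.9°) = 2.227 m; N'_2 = 110·cos(-8.9°) − 21·2.227 = 61.9; c'Δl = 0.45; W sinα = -17.0
Slice 3: Δl = 1.8/cos0.9° = 1.800 m; N'_3 = 114·cos0.9° − 26·1.800 = 67.2; c'Δl = 0.36; W sinα = 1.8
Slice 4: Δl = 3.0/cos12.7° = 3.075 m; N'_4 = 173·cos12.7° − 5·3.075 = 153.4; c'Δl = 0.62; W sinα = 38.0
Slice 5: Δl = 2.4/cos26.7° = 2.686 m; N'_5 = 94·cos26.7° − 11·2.686 = 54.4; c'Δl = 0.54; W sinα = 42.2
Slice 6: Δl = 1.7/cos38.6° = 2.175 m; N'_6 = 24·cos38.6° − 4·2.175 = 10.1; c'Δl = 0.44; W sinα = 15.0
Σc'Δl = 2.7 kN/m; ΣN' = 361.1 kN/m; ΣW sinα = 73.6 kN/m
Resisting = 2.7 + 361.1·tan23.7° = 2.7 + 158.5 = 161.2 kN/m
FS = 161.2 / 73.6 = 2.191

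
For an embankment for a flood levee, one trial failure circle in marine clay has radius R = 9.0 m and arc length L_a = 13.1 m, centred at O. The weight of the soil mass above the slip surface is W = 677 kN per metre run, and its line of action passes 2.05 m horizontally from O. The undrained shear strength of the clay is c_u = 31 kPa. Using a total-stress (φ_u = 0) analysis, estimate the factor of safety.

Taking moments about the centre O, the resisting moment is provided by the undrained shear strength acting along the arc:
M_R = c_u·L_a·R = 31·13.10·9.0 = 3654.9 kN·m/m
M_D = W·d = 677·2.05 = 1387.8 kN·m/m
FS = M_R / M_D = 3654.9 / 1387.8 = 2.633

FS = 2.63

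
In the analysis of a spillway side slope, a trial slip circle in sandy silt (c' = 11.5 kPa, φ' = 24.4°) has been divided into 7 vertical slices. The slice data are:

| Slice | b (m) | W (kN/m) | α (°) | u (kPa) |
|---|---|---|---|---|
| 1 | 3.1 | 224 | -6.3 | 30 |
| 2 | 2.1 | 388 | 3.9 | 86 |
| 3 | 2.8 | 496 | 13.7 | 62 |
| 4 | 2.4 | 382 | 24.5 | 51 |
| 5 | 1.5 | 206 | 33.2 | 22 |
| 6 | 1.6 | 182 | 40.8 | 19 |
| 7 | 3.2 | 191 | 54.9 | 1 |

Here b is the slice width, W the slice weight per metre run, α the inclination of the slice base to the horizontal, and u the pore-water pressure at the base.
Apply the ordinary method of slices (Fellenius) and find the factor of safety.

Ordinary method of slices: FS = Σ[c'·Δl_i + (W_i cosα_i − u_i·Δl_i)·tanφ'] / Σ W_i sinα_i, with Δl_i = b_i / cosα_i.
Slice 1: Δl = 3.1/cos(-6.3°) = 3.119 m; N'_1 = 224·cos(-6.3°) − 30·3.119 = 129.1; c'Δl = 35.87; W sinα = -24.6
Slice 2: Δl = 2.1/cos3.9° = 2.105 m; N'_2 = 388·cos3.9° − 86·2.105 = 206.1; c'Δl = 24.21; W sinα = 26.4
Slice 3: Δl = 2.8/cos13.7° = 2.882 m; N'_3 = 496·cos13.7° − 62·2.882 = 303.2; c'Δl = 33.14; W sinα = 117.5
Slice 4: Δl = 2.4/cos24.5° = 2.637 m; N'_4 = 382·cos24.5° − 51·2.637 = 213.1; c'Δl = 30.33; W sinα = 158.4
Slice 5: Δl = 1.5/cos33.2° = 1.793 m; N'_5 = 206·cos33.2° − 22·1.793 = 132.9; c'Δl = 20.62; W sinα = 112.8
Slice 6: Δl = 1.6/cos40.8° = 2.114 m; N'_6 = 182·cos40.8° − 19·2.114 = 97.6; c'Δl = 24.31; W sinα = 118.9
Slice 7: Δl = 3.2/cos54.9° = 5.565 m; N'_7 = 191·cos54.9° − 1·5.565 = 104.3; c'Δl = 64.00; W sinα = 156.3
Σc'Δl = 232.5 kN/m; ΣN' = 1186.3 kN/m; ΣW sinα = 665.7 kN/m
Resisting = 232.5 + 1186.3·tan24.4° = 232.5 + 538.1 = 770.6 kN/m
FS = 770.6 / 665.7 = 1.158

FS = 1.16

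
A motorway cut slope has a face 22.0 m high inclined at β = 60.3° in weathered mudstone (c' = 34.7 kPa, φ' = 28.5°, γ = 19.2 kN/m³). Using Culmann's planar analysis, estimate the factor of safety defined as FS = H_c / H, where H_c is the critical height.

FS = 1.67

H_c = (4c'/γ) · sinβ cosφ' / [1 − cos(β − φ')]
    = (4·34.7/19.2) · sin60.3°·cos28.5° / [1 − cos31.8°]
    = 7.229 · 0.7634 / 0.1501 = 36.76 m
FS = H_c / H = 36.76 / 22.0 = 1.671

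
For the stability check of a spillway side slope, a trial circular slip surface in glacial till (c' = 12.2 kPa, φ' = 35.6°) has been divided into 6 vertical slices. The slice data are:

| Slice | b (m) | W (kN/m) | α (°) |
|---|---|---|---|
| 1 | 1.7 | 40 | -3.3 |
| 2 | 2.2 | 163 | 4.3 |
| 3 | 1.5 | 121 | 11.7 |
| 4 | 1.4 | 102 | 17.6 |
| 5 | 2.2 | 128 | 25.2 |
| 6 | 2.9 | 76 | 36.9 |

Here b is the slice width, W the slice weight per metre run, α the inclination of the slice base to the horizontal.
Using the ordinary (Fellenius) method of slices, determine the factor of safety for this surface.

Ordinary method of slices: FS = Σ[c'·Δl_i + (W_i cosα_i)·tanφ'] / Σ W_i sinα_i, with Δl_i = b_i / cosα_i.
Slice 1: Δl = 1.7/cos(-3.3°) = 1.703 m; N'_1 = 40·cos(-3.3°) = 39.9; c'Δl = 20.77; W sinα = -2.3
Slice 2: Δl = 2.2/cos4.3° = 2.206 m; N'_2 = 163·cos4.3° = 162.5; c'Δl = 26.92; W sinα = 12.2
Slice 3: Δl = 1.5/cos11.7° = 1.532 m; N'_3 = 121·cos11.7° = 118.5; c'Δl = 18.69; W sinα = 24.5
Slice 4: Δl = 1.4/cos17.6° = 1.469 m; N'_4 = 102·cos17.6° = 97.2; c'Δl = 17.92; W sinα = 30.8
Slice 5: Δl = 2.2/cos25.2° = 2.431 m; N'_5 = 128·cos25.2° = 115.8; c'Δl = 29.66; W sinα = 54.5
Slice 6: Δl = 2.9/cos36.9° = 3.626 m; N'_6 = 76·cos36.9° = 60.8; c'Δl = 44.24; W sinα = 45.6
Σc'Δl = 158.2 kN/m; ΣN' = 594.8 kN/m; ΣW sinα = 165.4 kN/m
Resisting = 158.2 + 594.8·tan35.6° = 158.2 + 425.8 = 584.0 kN/m
FS = 584.0 / 165.4 = 3.530

FS = 3.53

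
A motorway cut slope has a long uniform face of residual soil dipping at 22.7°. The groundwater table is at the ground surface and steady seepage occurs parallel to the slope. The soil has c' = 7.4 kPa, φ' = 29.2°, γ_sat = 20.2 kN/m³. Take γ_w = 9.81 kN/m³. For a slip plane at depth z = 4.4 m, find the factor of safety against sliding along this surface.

FS = 0.92

With seepage parallel to the slope and the water table at the surface, the effective normal stress on the slip plane uses the buoyant unit weight γ' = γ_sat − γ_w while the driving shear stress uses γ_sat:
FS = [c' + γ' z cos²β tanφ'] / [γ_sat z sinβ cosβ]
γ' = 20.2 − 9.81 = 10.39 kN/m³
Numerator = 7.4 + 10.39·4.4·cos²22.7°·tan29.2° = 7.4 + 10.39·4.4·0.8511·0.5589 = 29.145 kPa
Denominator = 20.2·4.4·sin22.7°·cos22.7° = 20.2·4.4·0.3859·0.9225 = 31.642 kPa
FS = 29.145 / 31.642 = 0.921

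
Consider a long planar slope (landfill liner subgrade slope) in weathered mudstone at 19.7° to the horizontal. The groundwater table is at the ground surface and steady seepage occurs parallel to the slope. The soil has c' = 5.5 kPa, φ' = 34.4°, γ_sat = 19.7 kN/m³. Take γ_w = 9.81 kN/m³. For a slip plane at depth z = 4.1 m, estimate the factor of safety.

FS = 1.17

With seepage parallel to the slope and the water table at the surface, the effective normal stress on the slip plane uses the buoyant unit weight γ' = γ_sat − γ_w while the driving shear stress uses γ_sat:
FS = [c' + γ' z cos²β tanφ'] / [γ_sat z sinβ cosβ]
γ' = 19.7 − 9.81 = 9.89 kN/m³
Numerator = 5.5 + 9.89·4.1·cos²19.7°·tan34.4° = 5.5 + 9.89·4.1·0.8864·0.6847 = 30.110 kPa
Denominator = 19.7·4.1·sin19.7°·cos19.7° = 19.7·4.1·0.3371·0.9415 = 25.634 kPa
FS = 30.110 / 25.634 = 1.175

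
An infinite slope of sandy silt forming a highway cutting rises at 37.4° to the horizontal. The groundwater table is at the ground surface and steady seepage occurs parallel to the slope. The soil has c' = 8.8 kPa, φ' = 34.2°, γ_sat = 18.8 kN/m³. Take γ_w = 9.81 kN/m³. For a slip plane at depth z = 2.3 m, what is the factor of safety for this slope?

FS = 0.85

With seepage parallel to the slope and the water table at the surface, the effective normal stress on the slip plane uses the buoyant unit weight γ' = γ_sat − γ_w while the driving shear stress uses γ_sat:
FS = [c' + γ' z cos²β tanφ'] / [γ_sat z sinβ cosβ]
γ' = 18.8 − 9.81 = 8.99 kN/m³
Numerator = 8.8 + 8.99·2.3·cos²37.4°·tan34.2° = 8.8 + 8.99·2.3·0.6311·0.6796 = 17.668 kPa
Denominator = 18.8·2.3·sin37.4°·cos37.4° = 18.8·2.3·0.6074·0.7944 = 20.864 kPa
FS = 17.668 / 20.864 = 0.847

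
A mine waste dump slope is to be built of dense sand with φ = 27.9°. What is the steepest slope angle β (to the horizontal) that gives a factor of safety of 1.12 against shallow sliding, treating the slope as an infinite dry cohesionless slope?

For an infinite dry cohesionless slope FS = tanφ/tanβ, so tanβ = tanφ / FS.
tanβ = tan27.9° / 1.12 = 0.5295 / 1.12 = 0.4727
β = arctan(0.4727) = 25.30°

β = 25.3°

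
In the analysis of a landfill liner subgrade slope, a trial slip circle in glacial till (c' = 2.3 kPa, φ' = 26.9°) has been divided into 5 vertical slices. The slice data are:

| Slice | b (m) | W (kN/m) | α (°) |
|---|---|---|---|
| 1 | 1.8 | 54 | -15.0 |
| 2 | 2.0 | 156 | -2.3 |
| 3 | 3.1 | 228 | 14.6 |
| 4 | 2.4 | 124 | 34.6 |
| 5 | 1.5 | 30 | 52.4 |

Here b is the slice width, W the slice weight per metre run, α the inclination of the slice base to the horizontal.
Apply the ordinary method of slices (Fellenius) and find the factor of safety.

Ordinary method of slices: FS = Σ[c'·Δl_i + (W_i cosα_i)·tanφ'] / Σ W_i sinα_i, with Δl_i = b_i / cosα_i.
Slice 1: Δl = 1.8/cos(-15.0°) = 1.863 m; N'_1 = 54·cos(-15.0°) = 52.2; c'Δl = 4.29; W sinα = -14.0
Slice 2: Δl = 2.0/cos(-2.3°) = 2.002 m; N'_2 = 156·cos(-2.3°) = 155.9; c'Δl = 4.60; W sinα = -6.3
Slice 3: Δl = 3.1/cos14.6° = 3.203 m; N'_3 = 228·cos14.6° = 220.6; c'Δl = 7.37; W sinα = 57.5
Slice 4: Δl = 2.4/cos34.6° = 2.916 m; N'_4 = 124·cos34.6° = 102.1; c'Δl = 6.71; W sinα = 70.4
Slice 5: Δl = 1.5/cos52.4° = 2.458 m; N'_5 = 30·cos52.4° = 18.3; c'Δl = 5.65; W sinα = 23.8
Σc'Δl = 28.6 kN/m; ΣN' = 549.0 kN/m; ΣW sinα = 131.4 kN/m
Resisting = 28.6 + 549.0·tan26.9° = 28.6 + 278.5 = 307.2 kN/m
FS = 307.2 / 131.4 = 2.337

FS = 2.34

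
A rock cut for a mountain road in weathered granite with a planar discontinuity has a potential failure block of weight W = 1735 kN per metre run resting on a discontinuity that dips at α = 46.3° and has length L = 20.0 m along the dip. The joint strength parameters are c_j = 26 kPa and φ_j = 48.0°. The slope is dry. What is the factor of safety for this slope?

Resolving the block weight along and normal to the plane and applying the Mohr–Coulomb strength on the joint:
N' = W cosα = 1735·cos46.3° = 1198.7 kN/m
Driving force T = W sinα = 1735·sin46.3° = 1254.3 kN/m
Resisting force R = c_j·L + N'·tanφ_j = 26·20.0 + 1198.7·tan48.0° = 520.0 + 1331.3 = 1851.3 kN/m
FS = R / T = 1851.3 / 1254.3 = 1.476

FS = 1.48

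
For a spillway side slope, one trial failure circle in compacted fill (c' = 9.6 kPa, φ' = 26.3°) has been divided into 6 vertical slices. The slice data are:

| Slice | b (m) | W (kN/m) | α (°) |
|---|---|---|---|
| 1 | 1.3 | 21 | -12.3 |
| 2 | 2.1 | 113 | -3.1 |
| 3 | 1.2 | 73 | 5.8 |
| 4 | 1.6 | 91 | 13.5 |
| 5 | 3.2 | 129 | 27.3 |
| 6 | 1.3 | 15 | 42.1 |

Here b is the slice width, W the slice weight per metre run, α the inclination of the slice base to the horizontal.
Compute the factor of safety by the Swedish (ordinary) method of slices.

Ordinary method of slices: FS = Σ[c'·Δl_i + (W_i cosα_i)·tanφ'] / Σ W_i sinα_i, with Δl_i = b_i / cosα_i.
Slice 1: Δl = 1.3/cos(-12.3°) = 1.331 m; N'_1 = 21·cos(-12.3°) = 20.5; c'Δl = 12.77; W sinα = -4.5
Slice 2: Δl = 2.1/cos(-3.1°) = 2.103 m; N'_2 = 113·cos(-3.1°) = 112.8; c'Δl = 20.19; W sinα = -6.1
Slice 3: Δl = 1.2/cos5.8° = 1.206 m; N'_3 = 73·cos5.8° = 72.6; c'Δl = 11.58; W sinα = 7.4
Slice 4: Δl = 1.6/cos13.5° = 1.645 m; N'_4 = 91·cos13.5° = 88.5; c'Δl = 15.80; W sinα = 21.2
Slice 5: Δl = 3.2/cos27.3° = 3.601 m; N'_5 = 129·cos27.3° = 114.6; c'Δl = 34.57; W sinα = 59.2
Slice 6: Δl = 1.3/cos42.1° = 1.752 m; N'_6 = 15·cos42.1° = 11.1; c'Δl = 16.82; W sinα = 10.1
Σc'Δl = 111.7 kN/m; ΣN' = 420.2 kN/m; ΣW sinα = 87.3 kN/m
Resisting = 111.7 + 420.2·tan26.3° = 111.7 + 207.7 = 319.4 kN/m
FS = 319.4 / 87.3 = 3.661

FS = 3.66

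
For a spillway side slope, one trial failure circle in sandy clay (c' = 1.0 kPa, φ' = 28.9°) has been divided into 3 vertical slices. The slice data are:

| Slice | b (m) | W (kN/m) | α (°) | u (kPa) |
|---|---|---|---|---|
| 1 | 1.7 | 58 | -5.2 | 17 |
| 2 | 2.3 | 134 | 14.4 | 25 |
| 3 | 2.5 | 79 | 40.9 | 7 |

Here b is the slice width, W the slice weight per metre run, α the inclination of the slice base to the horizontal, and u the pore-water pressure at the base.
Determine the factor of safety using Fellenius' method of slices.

Ordinary method of slices: FS = Σ[c'·Δl_i + (W_i cosα_i − u_i·Δl_i)·tanφ'] / Σ W_i sinα_i, with Δl_i = b_i / cosα_i.
Slice 1: Δl = 1.7/cos(-5.2°) = 1.707 m; N'_1 = 58·cos(-5.2°) − 17·1.707 = 28.7; c'Δl = 1.71; W sinα = -5.3
Slice 2: Δl = 2.3/cos14.4° = 2.375 m; N'_2 = 134·cos14.4° − 25·2.375 = 70.4; c'Δl = 2.37; W sinα = 33.3
Slice 3: Δl = 2.5/cos40.9° = 3.308 m; N'_3 = 79·cos40.9° − 7·3.308 = 36.6; c'Δl = 3.31; W sinα = 51.7
Σc'Δl = 7.4 kN/m; ΣN' = 135.7 kN/m; ΣW sinα = 79.8 kN/m
Resisting = 7.4 + 135.7·tan28.9° = 7.4 + 74.9 = 82.3 kN/m
FS = 82.3 / 79.8 = 1.032

FS = 1.03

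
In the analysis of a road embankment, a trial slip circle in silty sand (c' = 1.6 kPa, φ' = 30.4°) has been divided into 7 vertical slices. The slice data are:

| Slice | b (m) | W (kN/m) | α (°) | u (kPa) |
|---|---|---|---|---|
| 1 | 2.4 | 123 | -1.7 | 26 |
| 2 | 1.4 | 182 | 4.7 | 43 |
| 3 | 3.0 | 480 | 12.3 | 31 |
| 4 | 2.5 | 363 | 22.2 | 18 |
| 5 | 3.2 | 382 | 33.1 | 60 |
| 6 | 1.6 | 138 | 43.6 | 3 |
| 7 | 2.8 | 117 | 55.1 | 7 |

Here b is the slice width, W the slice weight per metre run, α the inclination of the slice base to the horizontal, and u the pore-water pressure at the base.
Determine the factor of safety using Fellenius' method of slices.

FS = 1.01

Ordinary method of slices: FS = Σ[c'·Δl_i + (W_i cosα_i − u_i·Δl_i)·tanφ'] / Σ W_i sinα_i, with Δl_i = b_i / cosα_i.
Slice 1: Δl = 2.4/cos(-1.7°) = 2.401 m; N'_1 = 123·cos(-1.7°) − 26·2.401 = 60.5; c'Δl = 3.84; W sinα = -3.6
Slice 2: Δl = 1.4/cos4.7° = 1.405 m; N'_2 = 182·cos4.7° − 43·1.405 = 121.0; c'Δl = 2.25; W sinα = 14.9
Slice 3: Δl = 3.0/cos12.3° = 3.070 m; N'_3 = 480·cos12.3° − 31·3.070 = 373.8; c'Δl = 4.91; W sinα = 102.3
Slice 4: Δl = 2.5/cos22.2° = 2.700 m; N'_4 = 363·cos22.2° − 18·2.700 = 287.5; c'Δl = 4.32; W sinα = 137.2
Slice 5: Δl = 3.2/cos33.1° = 3.820 m; N'_5 = 382·cos33.1° − 60·3.820 = 90.8; c'Δl = 6.11; W sinα = 208.6
Slice 6: Δl = 1.6/cos43.6° = 2.209 m; N'_6 = 138·cos43.6° − 3·2.209 = 93.3; c'Δl = 3.54; W sinα = 95.2
Slice 7: Δl = 2.8/cos55.1° = 4.894 m; N'_7 = 117·cos55.1° − 7·4.894 = 32.7; c'Δl = 7.83; W sinα = 96.0
Σc'Δl = 32.8 kN/m; ΣN' = 1059.6 kN/m; ΣW sinα = 650.4 kN/m
Resisting = 32.8 + 1059.6·tan30.4° = 32.8 + 621.7 = 654.5 kN/m
FS = 654.5 / 650.4 = 1.006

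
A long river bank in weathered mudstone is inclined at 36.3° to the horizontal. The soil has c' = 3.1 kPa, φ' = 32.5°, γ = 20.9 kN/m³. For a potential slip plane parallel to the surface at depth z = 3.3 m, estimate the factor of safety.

For an infinite slope with a slip plane parallel to the surface (no pore pressure): FS = [c' + γz cos²β tanφ'] / [γz sinβ cosβ].
γz = 20.9·3.3 = 68.97 kN/m²
Numerator = 3.1 + 68.97·cos²36.3°·tan32.5° = 3.1 + 68.97·0.6495·0.6371 = 31.639 kPa
Denominator = 68.97·sin36.3°·cos36.3° = 68.97·0.5920·0.8059 = 32.907 kPa
FS = 31.639 / 32.907 = 0.961

FS = 0.96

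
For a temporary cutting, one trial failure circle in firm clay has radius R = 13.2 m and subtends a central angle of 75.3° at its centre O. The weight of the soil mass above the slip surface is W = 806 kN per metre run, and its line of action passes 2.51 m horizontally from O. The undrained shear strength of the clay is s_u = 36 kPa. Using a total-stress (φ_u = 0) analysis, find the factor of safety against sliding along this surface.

FS = 4.07

Taking moments about the centre O, the resisting moment is provided by the undrained shear strength acting along the arc:
Arc length L_a = R·θ = 13.2·(75.3°·π/180) = 13.2·1.3142 = 17.35 m
M_R = s_u·L_a·R = 36·17.35·13.2 = 8243.7 kN·m/m
M_D = W·d = 806·2.51 = 2023.1 kN·m/m
FS = M_R / M_D = 8243.7 / 2023.1 = 4.075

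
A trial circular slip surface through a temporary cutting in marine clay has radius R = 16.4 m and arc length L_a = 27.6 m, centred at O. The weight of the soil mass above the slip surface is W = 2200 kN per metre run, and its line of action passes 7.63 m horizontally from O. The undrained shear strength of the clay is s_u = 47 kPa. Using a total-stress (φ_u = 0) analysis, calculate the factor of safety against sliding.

Taking moments about the centre O, the resisting moment is provided by the undrained shear strength acting along the arc:
M_R = s_u·L_a·R = 47·27.60·16.4 = 21274.1 kN·m/m
M_D = W·d = 2200·7.63 = 16786.0 kN·m/m
FS = M_R / M_D = 21274.1 / 16786.0 = 1.267

FS = 1.27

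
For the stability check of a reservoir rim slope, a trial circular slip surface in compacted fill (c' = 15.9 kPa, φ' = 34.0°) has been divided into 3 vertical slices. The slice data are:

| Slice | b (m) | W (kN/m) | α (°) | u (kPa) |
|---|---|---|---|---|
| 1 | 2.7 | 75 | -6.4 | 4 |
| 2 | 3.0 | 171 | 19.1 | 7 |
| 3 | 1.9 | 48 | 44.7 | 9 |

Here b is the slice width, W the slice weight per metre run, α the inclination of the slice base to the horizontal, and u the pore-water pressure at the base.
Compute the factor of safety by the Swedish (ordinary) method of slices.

Ordinary method of slices: FS = Σ[c'·Δl_i + (W_i cosα_i − u_i·Δl_i)·tanφ'] / Σ W_i sinα_i, with Δl_i = b_i / cosα_i.
Slice 1: Δl = 2.7/cos(-6.4°) = 2.717 m; N'_1 = 75·cos(-6.4°) − 4·2.717 = 63.7; c'Δl = 43.20; W sinα = -8.4
Slice 2: Δl = 3.0/cos19.1° = 3.175 m; N'_2 = 171·cos19.1° − 7·3.175 = 139.4; c'Δl = 50.48; W sinα = 56.0
Slice 3: Δl = 1.9/cos44.7° = 2.673 m; N'_3 = 48·cos44.7° − 9·2.673 = 10.1; c'Δl = 42.50; W sinα = 33.8
Σc'Δl = 136.2 kN/m; ΣN' = 213.1 kN/m; ΣW sinα = 81.4 kN/m
Resisting = 136.2 + 213.1·tan34.0° = 136.2 + 143.7 = 279.9 kN/m
FS = 279.9 / 81.4 = 3.441

FS = 3.44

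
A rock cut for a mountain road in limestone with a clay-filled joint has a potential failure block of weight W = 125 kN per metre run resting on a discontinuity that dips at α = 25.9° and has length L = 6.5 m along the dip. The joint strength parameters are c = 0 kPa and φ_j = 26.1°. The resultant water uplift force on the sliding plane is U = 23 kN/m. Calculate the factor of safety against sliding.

FS = 0.80

Resolving the block weight along and normal to the plane and applying the Mohr–Coulomb strength on the joint:
N' = W cosα − U = 125·cos25.9° − 23 = 89.4 kN/m
Driving force T = W sinα = 125·sin25.9° = 54.6 kN/m
Resisting force R = c·L + N'·tanφ_j = 0·6.5 + 89.4·tan26.1° = 0.0 + 43.8 = 43.8 kN/m
FS = R / T = 43.8 / 54.6 = 0.803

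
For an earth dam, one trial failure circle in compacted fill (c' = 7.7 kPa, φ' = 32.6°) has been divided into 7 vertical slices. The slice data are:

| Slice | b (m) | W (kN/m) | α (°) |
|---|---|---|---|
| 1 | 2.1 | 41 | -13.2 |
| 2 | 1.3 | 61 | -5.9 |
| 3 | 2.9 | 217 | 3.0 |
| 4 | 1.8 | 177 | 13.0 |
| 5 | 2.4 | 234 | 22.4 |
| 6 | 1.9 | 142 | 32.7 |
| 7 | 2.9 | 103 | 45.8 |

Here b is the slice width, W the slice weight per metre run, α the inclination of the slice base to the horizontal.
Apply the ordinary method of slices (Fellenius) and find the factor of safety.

Ordinary method of slices: FS = Σ[c'·Δl_i + (W_i cosα_i)·tanφ'] / Σ W_i sinα_i, with Δl_i = b_i / cosα_i.
Slice 1: Δl = 2.1/cos(-13.2°) = 2.157 m; N'_1 = 41·cos(-13.2°) = 39.9; c'Δl = 16.61; W sinα = -9.4
Slice 2: Δl = 1.3/cos(-5.9°) = 1.307 m; N'_2 = 61·cos(-5.9°) = 60.7; c'Δl = 10.06; W sinα = -6.3
Slice 3: Δl = 2.9/cos3.0° = 2.904 m; N'_3 = 217·cos3.0° = 216.7; c'Δl = 22.36; W sinα = 11.4
Slice 4: Δl = 1.8/cos13.0° = 1.847 m; N'_4 = 177·cos13.0° = 172.5; c'Δl = 14.22; W sinα = 39.8
Slice 5: Δl = 2.4/cos22.4° = 2.596 m; N'_5 = 234·cos22.4° = 216.3; c'Δl = 19.99; W sinα = 89.2
Slice 6: Δl = 1.9/cos32.7° = 2.258 m; N'_6 = 142·cos32.7° = 119.5; c'Δl = 17.39; W sinα = 76.7
Slice 7: Δl = 2.9/cos45.8° = 4.160 m; N'_7 = 103·cos45.8° = 71.8; c'Δl = 32.03; W sinα = 73.8
Σc'Δl = 132.7 kN/m; ΣN' = 897.4 kN/m; ΣW sinα = 275.3 kN/m
Resisting = 132.7 + 897.4·tan32.6° = 132.7 + 573.9 = 706.6 kN/m
FS = 706.6 / 275.3 = 2.567

FS = 2.57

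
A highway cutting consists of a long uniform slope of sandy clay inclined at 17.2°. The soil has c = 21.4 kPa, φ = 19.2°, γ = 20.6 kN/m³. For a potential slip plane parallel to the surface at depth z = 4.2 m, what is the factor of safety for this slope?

For an infinite slope with a slip plane parallel to the surface (no pore pressure): FS = [c + γz cos²β tanφ] / [γz sinβ cosβ].
γz = 20.6·4.2 = 86.52 kN/m²
Numerator = 21.4 + 86.52·cos²17.2°·tan19.2° = 21.4 + 86.52·0.9126·0.3482 = 48.895 kPa
Denominator = 86.52·sin17.2°·cos17.2° = 86.52·0.2957·0.9553 = 24.440 kPa
FS = 48.895 / 24.440 = 2.001

FS = 2.00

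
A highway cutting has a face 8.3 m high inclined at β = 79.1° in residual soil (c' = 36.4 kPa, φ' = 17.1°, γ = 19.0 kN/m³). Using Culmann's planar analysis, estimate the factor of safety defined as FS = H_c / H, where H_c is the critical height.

FS = 1.63

H_c = (4c'/γ) · sinβ cosφ' / [1 − cos(β − φ')]
    = (4·36.4/19.0) · sin79.1°·cos17.1° / [1 − cos62.0°]
    = 7.663 · 0.9385 / 0.5305 = 13.56 m
FS = H_c / H = 13.56 / 8.3 = 1.633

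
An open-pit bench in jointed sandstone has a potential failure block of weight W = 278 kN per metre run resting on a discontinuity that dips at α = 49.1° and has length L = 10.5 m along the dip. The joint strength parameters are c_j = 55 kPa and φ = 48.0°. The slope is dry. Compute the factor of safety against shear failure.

Resolving the block weight along and normal to the plane and applying the Mohr–Coulomb strength on the joint:
N' = W cosα = 278·cos49.1° = 182.0 kN/m
Driving force T = W sinα = 278·sin49.1° = 210.1 kN/m
Resisting force R = c_j·L + N'·tanφ = 55·10.5 + 182.0·tan48.0° = 577.5 + 202.2 = 779.7 kN/m
FS = R / T = 779.7 / 210.1 = 3.710

FS = 3.71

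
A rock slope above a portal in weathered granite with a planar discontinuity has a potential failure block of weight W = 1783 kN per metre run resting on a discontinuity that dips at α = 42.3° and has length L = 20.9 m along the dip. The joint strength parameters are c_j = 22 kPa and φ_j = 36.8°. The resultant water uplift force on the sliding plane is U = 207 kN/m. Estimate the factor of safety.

FS = 1.08

Resolving the block weight along and normal to the plane and applying the Mohr–Coulomb strength on the joint:
N' = W cosα − U = 1783·cos42.3° − 207 = 1111.8 kN/m
Driving force T = W sinα = 1783·sin42.3° = 1200.0 kN/m
Resisting force R = c_j·L + N'·tanφ_j = 22·20.9 + 1111.8·tan36.8° = 459.8 + 831.7 = 1291.5 kN/m
FS = R / T = 1291.5 / 1200.0 = 1.076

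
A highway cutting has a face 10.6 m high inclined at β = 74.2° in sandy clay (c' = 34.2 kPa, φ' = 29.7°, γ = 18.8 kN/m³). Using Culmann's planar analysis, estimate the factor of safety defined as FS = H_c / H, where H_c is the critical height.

H_c = (4c'/γ) · sinβ cosφ' / [1 − cos(β − φ')]
    = (4·34.2/18.8) · sin74.2°·cos29.7° / [1 − cos44.5°]
    = 7.277 · 0.8358 / 0.2867 = 21.21 m
FS = H_c / H = 21.21 / 10.6 = 2.001

FS = 2.00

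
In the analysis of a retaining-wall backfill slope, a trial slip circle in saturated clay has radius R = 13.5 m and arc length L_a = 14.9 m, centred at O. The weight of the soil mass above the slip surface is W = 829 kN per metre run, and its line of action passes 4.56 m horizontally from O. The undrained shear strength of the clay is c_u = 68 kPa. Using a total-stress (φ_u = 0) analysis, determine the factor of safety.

Taking moments about the centre O, the resisting moment is provided by the undrained shear strength acting along the arc:
M_R = c_u·L_a·R = 68·14.90·13.5 = 13678.2 kN·m/m
M_D = W·d = 829·4.56 = 3780.2 kN·m/m
FS = M_R / M_D = 13678.2 / 3780.2 = 3.618

FS = 3.62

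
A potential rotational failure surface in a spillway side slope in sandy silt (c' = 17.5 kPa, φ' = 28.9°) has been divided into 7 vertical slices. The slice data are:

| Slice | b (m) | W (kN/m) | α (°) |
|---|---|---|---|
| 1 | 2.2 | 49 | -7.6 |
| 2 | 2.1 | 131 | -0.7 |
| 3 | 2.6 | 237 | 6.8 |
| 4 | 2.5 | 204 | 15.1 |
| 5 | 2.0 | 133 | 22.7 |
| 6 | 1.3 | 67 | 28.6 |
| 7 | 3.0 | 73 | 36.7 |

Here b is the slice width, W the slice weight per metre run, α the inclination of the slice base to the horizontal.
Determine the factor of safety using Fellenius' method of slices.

FS = 3.83

Ordinary method of slices: FS = Σ[c'·Δl_i + (W_i cosα_i)·tanφ'] / Σ W_i sinα_i, with Δl_i = b_i / cosα_i.
Slice 1: Δl = 2.2/cos(-7.6°) = 2.219 m; N'_1 = 49·cos(-7.6°) = 48.6; c'Δl = 38.84; W sinα = -6.5
Slice 2: Δl = 2.1/cos(-0.7°) = 2.100 m; N'_2 = 131·cos(-0.7°) = 131.0; c'Δl = 36.75; W sinα = -1.6
Slice 3: Δl = 2.6/cos6.8° = 2.618 m; N'_3 = 237·cos6.8° = 235.3; c'Δl = 45.82; W sinα = 28.1
Slice 4: Δl = 2.5/cos15.1° = 2.589 m; N'_4 = 204·cos15.1° = 197.0; c'Δl = 45.31; W sinα = 53.1
Slice 5: Δl = 2.0/cos22.7° = 2.168 m; N'_5 = 133·cos22.7° = 122.7; c'Δl = 37.94; W sinα = 51.3
Slice 6: Δl = 1.3/cos28.6° = 1.481 m; N'_6 = 67·cos28.6° = 58.8; c'Δl = 25.91; W sinα = 32.1
Slice 7: Δl = 3.0/cos36.7° = 3.742 m; N'_7 = 73·cos36.7° = 58.5; c'Δl = 65.48; W sinα = 43.6
Σc'Δl = 296.1 kN/m; ΣN' = 851.9 kN/m; ΣW sinα = 200.1 kN/m
Resisting = 296.1 + 851.9·tan28.9° = 296.1 + 470.3 = 766.3 kN/m
FS = 766.3 / 200.1 = 3.829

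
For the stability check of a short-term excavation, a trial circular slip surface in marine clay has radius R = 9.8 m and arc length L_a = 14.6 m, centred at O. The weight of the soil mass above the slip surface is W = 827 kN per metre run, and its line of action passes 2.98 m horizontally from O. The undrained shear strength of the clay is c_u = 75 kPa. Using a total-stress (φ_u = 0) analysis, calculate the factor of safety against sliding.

FS = 4.35

Taking moments about the centre O, the resisting moment is provided by the undrained shear strength acting along the arc:
M_R = c_u·L_a·R = 75·14.60·9.8 = 10731.0 kN·m/m
M_D = W·d = 827·2.98 = 2464.5 kN·m/m
FS = M_R / M_D = 10731.0 / 2464.5 = 4.354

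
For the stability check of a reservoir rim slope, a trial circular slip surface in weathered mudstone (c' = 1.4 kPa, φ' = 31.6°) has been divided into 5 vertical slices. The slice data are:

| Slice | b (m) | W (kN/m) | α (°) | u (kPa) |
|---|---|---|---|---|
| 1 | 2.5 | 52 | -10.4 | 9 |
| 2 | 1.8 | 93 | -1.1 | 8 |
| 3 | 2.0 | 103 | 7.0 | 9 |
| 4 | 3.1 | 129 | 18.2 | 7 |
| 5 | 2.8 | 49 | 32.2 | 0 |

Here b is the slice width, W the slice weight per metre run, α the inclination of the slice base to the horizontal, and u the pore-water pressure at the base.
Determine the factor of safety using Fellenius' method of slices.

Ordinary method of slices: FS = Σ[c'·Δl_i + (W_i cosα_i − u_i·Δl_i)·tanφ'] / Σ W_i sinα_i, with Δl_i = b_i / cosα_i.
Slice 1: Δl = 2.5/cos(-10.4°) = 2.542 m; N'_1 = 52·cos(-10.4°) − 9·2.542 = 28.3; c'Δl = 3.56; W sinα = -9.4
Slice 2: Δl = 1.8/cos(-1.1°) = 1.800 m; N'_2 = 93·cos(-1.1°) − 8·1.800 = 78.6; c'Δl = 2.52; W sinα = -1.8
Slice 3: Δl = 2.0/cos7.0° = 2.015 m; N'_3 = 103·cos7.0° − 9·2.015 = 84.1; c'Δl = 2.82; W sinα = 12.6
Slice 4: Δl = 3.1/cos18.2° = 3.263 m; N'_4 = 129·cos18.2° − 7·3.263 = 99.7; c'Δl = 4.57; W sinα = 40.3
Slice 5: Δl = 2.8/cos32.2° = 3.309 m; N'_5 = 49·cos32.2° − 0·3.309 = 41.5; c'Δl = 4.63; W sinα = 26.1
Σc'Δl = 18.1 kN/m; ΣN' = 332.1 kN/m; ΣW sinα = 67.8 kN/m
Resisting = 18.1 + 332.1·tan31.6° = 18.1 + 204.3 = 222.4 kN/m
FS = 222.4 / 67.8 = 3.281

FS = 3.28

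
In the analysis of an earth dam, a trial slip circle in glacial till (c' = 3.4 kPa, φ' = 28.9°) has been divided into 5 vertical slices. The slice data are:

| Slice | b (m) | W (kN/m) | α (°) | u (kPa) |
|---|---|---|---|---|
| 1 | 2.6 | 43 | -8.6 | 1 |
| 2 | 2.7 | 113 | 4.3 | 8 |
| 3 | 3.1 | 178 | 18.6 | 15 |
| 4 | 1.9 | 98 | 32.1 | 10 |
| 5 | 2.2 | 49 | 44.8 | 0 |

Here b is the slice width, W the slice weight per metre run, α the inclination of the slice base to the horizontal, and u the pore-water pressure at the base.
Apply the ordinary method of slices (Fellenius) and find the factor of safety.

FS = 1.64

Ordinary method of slices: FS = Σ[c'·Δl_i + (W_i cosα_i − u_i·Δl_i)·tanφ'] / Σ W_i sinα_i, with Δl_i = b_i / cosα_i.
Slice 1: Δl = 2.6/cos(-8.6°) = 2.630 m; N'_1 = 43·cos(-8.6°) − 1·2.630 = 39.9; c'Δl = 8.94; W sinα = -6.4
Slice 2: Δl = 2.7/cos4.3° = 2.708 m; N'_2 = 113·cos4.3° − 8·2.708 = 91.0; c'Δl = 9.21; W sinα = 8.5
Slice 3: Δl = 3.1/cos18.6° = 3.271 m; N'_3 = 178·cos18.6° − 15·3.271 = 119.6; c'Δl = 11.12; W sinα = 56.8
Slice 4: Δl = 1.9/cos32.1° = 2.243 m; N'_4 = 98·cos32.1° − 10·2.243 = 60.6; c'Δl = 7.63; W sinα = 52.1
Slice 5: Δl = 2.2/cos44.8° = 3.100 m; N'_5 = 49·cos44.8° − 0·3.100 = 34.8; c'Δl = 10.54; W sinα = 34.5
Σc'Δl = 47.4 kN/m; ΣN' = 345.9 kN/m; ΣW sinα = 145.4 kN/m
Resisting = 47.4 + 345.9·tan28.9° = 47.4 + 191.0 = 238.4 kN/m
FS = 238.4 / 145.4 = 1.639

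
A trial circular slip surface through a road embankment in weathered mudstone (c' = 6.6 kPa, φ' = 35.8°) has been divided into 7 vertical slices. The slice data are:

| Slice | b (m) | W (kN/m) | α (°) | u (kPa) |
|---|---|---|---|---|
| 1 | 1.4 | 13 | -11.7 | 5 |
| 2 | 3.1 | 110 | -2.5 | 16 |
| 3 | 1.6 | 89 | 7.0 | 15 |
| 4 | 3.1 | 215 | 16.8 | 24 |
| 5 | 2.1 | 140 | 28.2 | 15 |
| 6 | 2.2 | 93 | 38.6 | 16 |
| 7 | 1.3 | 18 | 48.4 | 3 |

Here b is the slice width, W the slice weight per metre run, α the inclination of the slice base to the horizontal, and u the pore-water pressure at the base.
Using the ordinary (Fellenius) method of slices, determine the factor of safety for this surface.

Ordinary method of slices: FS = Σ[c'·Δl_i + (W_i cosα_i − u_i·Δl_i)·tanφ'] / Σ W_i sinα_i, with Δl_i = b_i / cosα_i.
Slice 1: Δl = 1.4/cos(-11.7°) = 1.430 m; N'_1 = 13·cos(-11.7°) − 5·1.430 = 5.6; c'Δl = 9.44; W sinα = -2.6
Slice 2: Δl = 3.1/cos(-2.5°) = 3.103 m; N'_2 = 110·cos(-2.5°) − 16·3.103 = 60.2; c'Δl = 20.48; W sinα = -4.8
Slice 3: Δl = 1.6/cos7.0° = 1.612 m; N'_3 = 89·cos7.0° − 15·1.612 = 64.2; c'Δl = 10.64; W sinα = 10.8
Slice 4: Δl = 3.1/cos16.8° = 3.238 m; N'_4 = 215·cos16.8° − 24·3.238 = 128.1; c'Δl = 21.37; W sinα = 62.1
Slice 5: Δl = 2.1/cos28.2° = 2.383 m; N'_5 = 140·cos28.2° − 15·2.383 = 87.6; c'Δl = 15.73; W sinα = 66.2
Slice 6: Δl = 2.2/cos38.6° = 2.815 m; N'_6 = 93·cos38.6° − 16·2.815 = 27.6; c'Δl = 18.58; W sinα = 58.0
Slice 7: Δl = 1.3/cos48.4° = 1.958 m; N'_7 = 18·cos48.4° − 3·1.958 = 6.1; c'Δl = 12.92; W sinα = 13.5
Σc'Δl = 109.2 kN/m; ΣN' = 379.4 kN/m; ΣW sinα = 203.2 kN/m
Resisting = 109.2 + 379.4·tan35.8° = 109.2 + 273.7 = 382.8 kN/m
FS = 382.8 / 203.2 = 1.884

FS = 1.88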